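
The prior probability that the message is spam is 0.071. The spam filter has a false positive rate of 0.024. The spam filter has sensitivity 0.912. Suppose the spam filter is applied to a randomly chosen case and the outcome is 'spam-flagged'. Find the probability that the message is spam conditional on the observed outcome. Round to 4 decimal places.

Let H be the event that the message is spam. P(H) = 0.071, so P(¬H) = 0.929. With E the 'spam-flagged' result, P(E|H) = 0.912 and P(E|¬H) = 0.024.
P(E) = 0.912·0.071 + 0.024·0.929 = 0.064752 + 0.022296 = 0.087048.
By Bayes' theorem, P(H|E) = 0.064752 / 0.087048 = 0.7439.

P(H | E) ≈ 0.7439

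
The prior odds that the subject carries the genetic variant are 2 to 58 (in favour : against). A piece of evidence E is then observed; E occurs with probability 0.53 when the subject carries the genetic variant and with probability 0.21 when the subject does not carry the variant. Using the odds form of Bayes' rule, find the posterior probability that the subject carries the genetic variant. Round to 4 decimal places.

Prior odds = 2/58 = 0.034483. In log-odds, ln(0.034483) = -3.3673.
Add log likelihood ratio: ln(2.5238) = 0.92577.
Posterior log-odds = -2.4415, so posterior odds = exp(-2.4415) = 0.087028. Converting, P(H|E) = 0.087028/1.0870 = 0.0801.

Posterior probability ≈ 0.0801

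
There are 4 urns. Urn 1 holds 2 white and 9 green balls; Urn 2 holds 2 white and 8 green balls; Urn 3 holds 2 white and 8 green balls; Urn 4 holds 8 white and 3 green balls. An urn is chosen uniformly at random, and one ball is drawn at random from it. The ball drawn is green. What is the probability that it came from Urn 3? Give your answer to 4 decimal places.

P(green|Urn 1) = 0.8182; P(green|Urn 2) = 0.8; P(green|Urn 3) = 0.8; P(green|Urn 4) = 0.2727.
Prior × likelihood for each source: 0.25·0.8182=0.2045, 0.25·0.8=0.2000, 0.25·0.8=0.2000, 0.25·0.2727=0.06818. Summing gives P(green) = 0.67273.
P(Urn 3 | green) = 0.2000 / 0.67273 = 0.2973.

Posterior probability ≈ 0.2973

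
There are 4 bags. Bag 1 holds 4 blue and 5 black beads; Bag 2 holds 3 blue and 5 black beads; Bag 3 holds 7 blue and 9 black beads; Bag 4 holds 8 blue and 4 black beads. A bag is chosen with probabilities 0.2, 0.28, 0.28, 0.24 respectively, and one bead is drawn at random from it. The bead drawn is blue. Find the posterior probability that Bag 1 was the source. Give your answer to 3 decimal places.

Posterior probability ≈ 0.187

P(blue|Bag 1) = 0.4444; P(blue|Bag 2) = 0.375; P(blue|Bag 3) = 0.4375; P(blue|Bag 4) = 0.6667.
Prior × likelihood for each source: 0.2·0.4444=0.08889, 0.28·0.375=0.1050, 0.28·0.4375=0.1225, 0.24·0.6667=0.1600. Summing gives P(blue) = 0.47639.
P(Bag 1 | blue) = 0.08889 / 0.47639 = 0.187.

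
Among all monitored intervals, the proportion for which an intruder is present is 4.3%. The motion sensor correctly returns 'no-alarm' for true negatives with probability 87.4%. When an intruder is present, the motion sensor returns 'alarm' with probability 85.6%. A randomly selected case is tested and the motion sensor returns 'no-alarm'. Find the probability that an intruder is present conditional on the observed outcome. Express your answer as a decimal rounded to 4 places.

Write H for 'an intruder is present'. Prior odds H:¬H = 0.043/0.957 = 0.044932. For the 'no-alarm' outcome, the likelihood ratio is 0.144/0.874 = 0.16476.
Posterior odds = 0.044932 × 0.16476 = 0.0074030, so P(H|E) = 0.0074030/(1+0.0074030) = 0.0073.

P(H | E) ≈ 0.0073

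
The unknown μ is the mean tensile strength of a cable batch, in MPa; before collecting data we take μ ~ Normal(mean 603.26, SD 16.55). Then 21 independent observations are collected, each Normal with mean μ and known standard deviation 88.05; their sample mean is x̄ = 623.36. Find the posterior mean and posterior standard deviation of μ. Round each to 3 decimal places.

Posterior mean ≈ 611.821; posterior SD ≈ 12.540

Prior precision 1/τ₀² = 1/16.55² = 0.00365093; data precision n/σ² = 21/88.05² = 0.00270870.
Posterior precision = 0.00365093 + 0.00270870 = 0.00635963, giving posterior SD = 1/√0.00635963 = 12.540.
Posterior mean = (0.00365093·603.26 + 0.00270870·623.36) / 0.00635963 = 611.821.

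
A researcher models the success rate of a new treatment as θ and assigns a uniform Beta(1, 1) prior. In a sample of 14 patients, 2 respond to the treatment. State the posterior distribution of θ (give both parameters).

The binomial likelihood is conjugate to the Beta prior: with 2 successes and 12 failures, the posterior is Beta(1+2, 1+12) = Beta(3, 13).

Posterior: Beta(3, 13)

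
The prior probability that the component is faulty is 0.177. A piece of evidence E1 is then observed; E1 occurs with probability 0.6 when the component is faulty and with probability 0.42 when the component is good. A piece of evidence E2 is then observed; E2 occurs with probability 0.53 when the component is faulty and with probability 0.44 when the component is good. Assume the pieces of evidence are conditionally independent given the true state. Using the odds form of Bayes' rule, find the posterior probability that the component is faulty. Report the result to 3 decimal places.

Posterior probability ≈ 0.270

Prior odds = 0.177/(1−0.177) = 0.21507.
Likelihood ratio for E1 = 0.6/0.42 = 1.4286.
Likelihood ratio for E2 = 0.53/0.44 = 1.2045.
Posterior odds = prior odds × LR₁ × LR₂ = 0.37008.
Posterior probability = odds/(1+odds) = 0.37008/1.3701 = 0.270.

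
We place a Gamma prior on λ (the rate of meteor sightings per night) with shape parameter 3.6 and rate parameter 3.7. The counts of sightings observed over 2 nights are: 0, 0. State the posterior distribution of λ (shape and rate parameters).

Posterior: Gamma(shape=3.6, rate=5.7)

Total count ∑xᵢ = 0 over n = 2 nights.
Gamma is conjugate to the Poisson likelihood: posterior is Gamma(shape = 3.6+0 = 3.6, rate = 3.7+2 = 5.7).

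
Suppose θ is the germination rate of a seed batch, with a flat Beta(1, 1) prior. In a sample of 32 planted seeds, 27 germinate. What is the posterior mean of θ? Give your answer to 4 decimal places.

Observing 27 successes and 5 failures updates Beta(1, 1) by adding the success and failure counts to the two shape parameters: α = 1+27 = 28, β = 1+5 = 6.
Posterior mean = α/(α+β) = 28/34 = 0.8235.

Posterior mean ≈ 0.8235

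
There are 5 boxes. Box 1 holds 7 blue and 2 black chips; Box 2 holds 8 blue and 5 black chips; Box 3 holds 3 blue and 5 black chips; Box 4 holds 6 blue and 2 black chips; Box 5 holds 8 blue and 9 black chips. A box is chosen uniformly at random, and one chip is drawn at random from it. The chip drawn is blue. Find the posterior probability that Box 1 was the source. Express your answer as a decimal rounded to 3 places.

Posterior probability ≈ 0.260

Tabulate prior·likelihood by source: [1] prior 0.2, lik 0.7778, product 0.1556; [2] prior 0.2, lik 0.6154, product 0.1231; [3] prior 0.2, lik 0.375, product 0.07500; [4] prior 0.2, lik 0.75, product 0.1500; [5] prior 0.2, lik 0.4706, product 0.09412.
Normalizing constant = 0.59775; the posterior for Box 1 is its product over the sum, 0.1556/0.59775 = 0.260.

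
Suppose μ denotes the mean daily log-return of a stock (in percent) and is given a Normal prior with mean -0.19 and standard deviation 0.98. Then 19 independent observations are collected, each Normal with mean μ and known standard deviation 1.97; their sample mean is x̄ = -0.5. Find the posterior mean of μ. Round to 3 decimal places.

Posterior mean ≈ -0.446

With known σ, the Normal prior is conjugate. Weight on the data is w = (n/σ²)/(n/σ² + 1/τ₀²) = 4.89577/(4.89577+1.04123) = 0.82462.
Posterior mean = w·x̄ + (1−w)·μ₀ = 0.82462·-0.5 + 0.17538·-0.19 = -0.446.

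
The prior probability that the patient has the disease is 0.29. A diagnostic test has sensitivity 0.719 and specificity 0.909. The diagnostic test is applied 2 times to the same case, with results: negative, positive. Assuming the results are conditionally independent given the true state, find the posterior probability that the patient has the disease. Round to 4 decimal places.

Let H be the event that the patient has the disease; start with P(H) = 0.29. P('positive'|H) = 0.719, P('positive'|¬H) = 0.091.
Update on result 1 ('negative'): P(H) ← 0.281·0.2900 / (0.281·0.2900 + 0.909·0.7100) = 0.081490/0.72688 = 0.1121.
Update on result 2 ('positive'): P(H) ← 0.719·0.1121 / (0.719·0.1121 + 0.091·0.8879) = 0.080607/0.16140 = 0.4994.

Posterior P(H) ≈ 0.4994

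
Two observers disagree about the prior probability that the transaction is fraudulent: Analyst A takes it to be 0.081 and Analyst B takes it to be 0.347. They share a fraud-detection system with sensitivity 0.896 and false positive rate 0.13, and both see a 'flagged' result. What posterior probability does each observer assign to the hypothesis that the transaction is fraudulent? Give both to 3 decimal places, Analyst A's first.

Analyst A: 0.378; Analyst B: 0.786

P('+'|H) = 0.896, P('+'|¬H) = 0.13.
Analyst A: numerator 0.896·0.081 = 0.072576; evidence = 0.072576+0.13·0.919 = 0.19205; posterior = 0.378.
Analyst B: numerator 0.896·0.347 = 0.31091; evidence = 0.31091+0.13·0.653 = 0.39580; posterior = 0.786.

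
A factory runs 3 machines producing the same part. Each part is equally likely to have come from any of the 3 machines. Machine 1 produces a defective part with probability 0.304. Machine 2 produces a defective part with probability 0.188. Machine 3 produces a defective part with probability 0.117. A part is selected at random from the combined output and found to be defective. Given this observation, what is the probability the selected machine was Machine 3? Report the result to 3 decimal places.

Posterior probability ≈ 0.192

P(defective|M1) = 0.304; P(defective|M2) = 0.188; P(defective|M3) = 0.117.
Prior × likelihood for each source: 0.333333·0.304=0.1013, 0.333333·0.188=0.06267, 0.333333·0.117=0.03900. Summing gives P(defective) = 0.20300.
P(Machine 3 | defective) = 0.03900 / 0.20300 = 0.192.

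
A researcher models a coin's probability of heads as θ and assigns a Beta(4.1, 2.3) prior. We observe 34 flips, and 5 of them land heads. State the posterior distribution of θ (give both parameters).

Posterior: Beta(9.1, 31.3)

The binomial likelihood is conjugate to the Beta prior: with 5 successes and 29 failures, the posterior is Beta(4.1+5, 2.3+29) = Beta(9.1, 31.3).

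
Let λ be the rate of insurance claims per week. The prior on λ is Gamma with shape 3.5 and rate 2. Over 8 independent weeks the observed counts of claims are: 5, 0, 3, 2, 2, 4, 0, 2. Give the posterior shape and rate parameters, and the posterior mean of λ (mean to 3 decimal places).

The Poisson likelihood adds the total count to the shape and the number of exposure periods to the rate. Here ∑xᵢ = 18 and n = 8, so shape 3.5→21.5 and rate 2→10.
Posterior mean = shape/rate = 21.5/10 = 2.150.

Posterior: Gamma(shape=21.5, rate=10); mean ≈ 2.150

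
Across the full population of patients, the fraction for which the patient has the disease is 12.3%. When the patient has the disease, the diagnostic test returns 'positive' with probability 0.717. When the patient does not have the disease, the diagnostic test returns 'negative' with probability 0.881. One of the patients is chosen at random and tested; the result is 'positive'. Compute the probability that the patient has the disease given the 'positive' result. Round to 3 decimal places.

Write H for 'the patient has the disease'. Prior odds H:¬H = 0.123/0.877 = 0.14025. For the 'positive' outcome, the likelihood ratio is 0.717/0.119 = 6.0252.
Posterior odds = 0.14025 × 6.0252 = 0.84504, so P(H|E) = 0.84504/(1+0.84504) = 0.458.

P(H | E) ≈ 0.458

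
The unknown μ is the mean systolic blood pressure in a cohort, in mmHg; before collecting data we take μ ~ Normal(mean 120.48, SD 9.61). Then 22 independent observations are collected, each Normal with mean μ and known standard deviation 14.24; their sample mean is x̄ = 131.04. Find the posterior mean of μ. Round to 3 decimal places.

Posterior mean ≈ 130.082

With known σ, the Normal prior is conjugate. Weight on the data is w = (n/σ²)/(n/σ² + 1/τ₀²) = 0.108493/(0.108493+0.0108281) = 0.90925.
Posterior mean = w·x̄ + (1−w)·μ₀ = 0.90925·131.04 + 0.090748·120.48 = 130.082.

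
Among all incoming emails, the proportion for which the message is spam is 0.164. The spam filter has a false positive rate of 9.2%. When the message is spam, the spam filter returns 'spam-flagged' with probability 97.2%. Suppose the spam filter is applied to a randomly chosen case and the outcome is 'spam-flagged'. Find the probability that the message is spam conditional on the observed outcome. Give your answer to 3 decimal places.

Write H for 'the message is spam'. Prior odds H:¬H = 0.164/0.836 = 0.19617. For the 'spam-flagged' outcome, the likelihood ratio is 0.972/0.092 = 10.565.
Posterior odds = 0.19617 × 10.565 = 2.0726, so P(H|E) = 2.0726/(1+2.0726) = 0.675.

P(H | E) ≈ 0.675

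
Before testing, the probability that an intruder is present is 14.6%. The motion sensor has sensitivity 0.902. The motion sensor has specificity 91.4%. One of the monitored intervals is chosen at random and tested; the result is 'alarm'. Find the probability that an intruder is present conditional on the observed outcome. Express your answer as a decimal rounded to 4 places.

Let H be the event that an intruder is present. P(H) = 0.146, so P(¬H) = 0.854. With E the 'alarm' result, P(E|H) = 0.902 and P(E|¬H) = 0.086.
P(E) = 0.902·0.146 + 0.086·0.854 = 0.13169 + 0.073444 = 0.20514.
By Bayes' theorem, P(H|E) = 0.13169 / 0.20514 = 0.6420.

P(H | E) ≈ 0.6420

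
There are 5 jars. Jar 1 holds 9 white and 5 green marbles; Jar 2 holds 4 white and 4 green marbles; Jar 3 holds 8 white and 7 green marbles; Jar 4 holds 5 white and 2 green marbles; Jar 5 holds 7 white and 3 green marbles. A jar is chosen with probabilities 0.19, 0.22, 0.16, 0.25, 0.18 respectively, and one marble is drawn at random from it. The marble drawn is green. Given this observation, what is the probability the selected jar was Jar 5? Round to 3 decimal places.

P(green|Jar 1) = 0.3571; P(green|Jar 2) = 0.5; P(green|Jar 3) = 0.4667; P(green|Jar 4) = 0.2857; P(green|Jar 5) = 0.3.
Prior × likelihood for each source: 0.19·0.3571=0.06786, 0.22·0.5=0.1100, 0.16·0.4667=0.07467, 0.25·0.2857=0.07143, 0.18·0.3=0.05400. Summing gives P(green) = 0.37795.
P(Jar 5 | green) = 0.05400 / 0.37795 = 0.143.

Posterior probability ≈ 0.143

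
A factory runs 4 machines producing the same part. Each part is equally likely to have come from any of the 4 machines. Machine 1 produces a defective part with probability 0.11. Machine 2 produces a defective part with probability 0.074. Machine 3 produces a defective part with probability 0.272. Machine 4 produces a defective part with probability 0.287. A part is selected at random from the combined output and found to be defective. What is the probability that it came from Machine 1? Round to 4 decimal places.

Posterior probability ≈ 0.1480

P(defective|M1) = 0.11; P(defective|M2) = 0.074; P(defective|M3) = 0.272; P(defective|M4) = 0.287.
Prior × likelihood for each source: 0.25·0.11=0.02750, 0.25·0.074=0.01850, 0.25·0.272=0.06800, 0.25·0.287=0.07175. Summing gives P(defective) = 0.18575.
P(Machine 1 | defective) = 0.02750 / 0.18575 = 0.1480.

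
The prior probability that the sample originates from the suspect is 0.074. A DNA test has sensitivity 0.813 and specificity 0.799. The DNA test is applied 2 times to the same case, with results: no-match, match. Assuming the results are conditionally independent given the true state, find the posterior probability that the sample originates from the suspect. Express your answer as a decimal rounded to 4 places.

With H the event that the sample originates from the suspect, the joint likelihood of the observed sequence is P(data|H) = 0.187·0.813 = 0.15203 and P(data|¬H) = 0.799·0.201 = 0.16060.
Bayes: P(H|data) = 0.074·0.15203 / (0.074·0.15203 + 0.926·0.16060) = 0.011250/0.15996 = 0.0703.

Posterior P(H) ≈ 0.0703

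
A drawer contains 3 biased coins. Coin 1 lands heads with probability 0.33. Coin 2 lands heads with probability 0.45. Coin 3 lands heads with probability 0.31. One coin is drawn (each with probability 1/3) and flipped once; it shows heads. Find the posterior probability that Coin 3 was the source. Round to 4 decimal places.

Posterior probability ≈ 0.2844

P(heads|C1) = 0.33; P(heads|C2) = 0.45; P(heads|C3) = 0.31.
Prior × likelihood for each source: 0.333333·0.33=0.1100, 0.333333·0.45=0.1500, 0.333333·0.31=0.1033. Summing gives P(heads) = 0.36333.
P(Coin 3 | heads) = 0.1033 / 0.36333 = 0.2844.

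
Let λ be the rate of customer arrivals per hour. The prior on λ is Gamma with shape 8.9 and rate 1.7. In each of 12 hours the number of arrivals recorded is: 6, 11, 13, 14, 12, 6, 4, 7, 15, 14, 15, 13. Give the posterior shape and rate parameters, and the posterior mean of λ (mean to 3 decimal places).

Total count ∑xᵢ = 130 over n = 12 hours.
Gamma is conjugate to the Poisson likelihood: posterior is Gamma(shape = 8.9+130 = 138.9, rate = 1.7+12 = 13.7).
E[λ | data] = 138.9/13.7 = 10.139.

Posterior: Gamma(shape=138.9, rate=13.7); mean ≈ 10.139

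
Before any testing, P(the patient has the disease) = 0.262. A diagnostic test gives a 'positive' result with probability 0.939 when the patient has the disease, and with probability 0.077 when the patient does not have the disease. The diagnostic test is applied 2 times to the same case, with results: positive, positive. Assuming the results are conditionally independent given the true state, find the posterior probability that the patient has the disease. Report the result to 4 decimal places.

Let H be the event that the patient has the disease; start with P(H) = 0.262. P('positive'|H) = 0.939, P('positive'|¬H) = 0.077.
Update on result 1 ('positive'): P(H) ← 0.939·0.2620 / (0.939·0.2620 + 0.077·0.7380) = 0.24602/0.30284 = 0.8124.
Update on result 2 ('positive'): P(H) ← 0.939·0.8124 / (0.939·0.8124 + 0.077·0.1876) = 0.76280/0.77725 = 0.9814.

Posterior P(H) ≈ 0.9814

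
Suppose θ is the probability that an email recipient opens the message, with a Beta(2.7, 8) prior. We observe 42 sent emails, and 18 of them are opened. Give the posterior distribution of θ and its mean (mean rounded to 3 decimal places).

The binomial likelihood is conjugate to the Beta prior: with 18 successes and 24 failures, the posterior is Beta(2.7+18, 8+24) = Beta(20.7, 32).
Posterior mean = α/(α+β) = 20.7/52.7 = 0.393.

Posterior: Beta(20.7, 32); mean ≈ 0.393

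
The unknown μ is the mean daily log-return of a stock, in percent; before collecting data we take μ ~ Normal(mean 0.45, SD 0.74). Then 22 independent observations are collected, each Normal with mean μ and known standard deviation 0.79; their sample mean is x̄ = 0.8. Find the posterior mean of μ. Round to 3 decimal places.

With known σ, the Normal prior is conjugate. Weight on the data is w = (n/σ²)/(n/σ² + 1/τ₀²) = 35.2508/(35.2508+1.82615) = 0.95075.
Posterior mean = w·x̄ + (1−w)·μ₀ = 0.95075·0.8 + 0.049253·0.45 = 0.783.

Posterior mean ≈ 0.783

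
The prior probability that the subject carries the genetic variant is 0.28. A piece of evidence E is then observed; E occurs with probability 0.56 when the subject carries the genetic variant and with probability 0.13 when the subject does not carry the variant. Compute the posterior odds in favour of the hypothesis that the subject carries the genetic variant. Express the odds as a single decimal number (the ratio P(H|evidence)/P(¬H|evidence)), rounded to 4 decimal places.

Posterior odds ≈ 1.6752

Prior odds = 0.28/(1−0.28) = 0.38889. In log-odds, ln(0.38889) = -0.94446.
Add log likelihood ratio: ln(4.3077) = 1.4604.
Posterior log-odds = 0.51594, so posterior odds = exp(0.51594) = 1.6752.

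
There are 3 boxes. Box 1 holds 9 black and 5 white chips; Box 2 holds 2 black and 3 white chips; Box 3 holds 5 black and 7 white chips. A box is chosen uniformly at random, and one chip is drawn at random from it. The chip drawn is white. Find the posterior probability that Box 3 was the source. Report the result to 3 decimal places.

Posterior probability ≈ 0.379

Tabulate prior·likelihood by source: [1] prior 0.333333, lik 0.3571, product 0.1190; [2] prior 0.333333, lik 0.6, product 0.2000; [3] prior 0.333333, lik 0.5833, product 0.1944.
Normalizing constant = 0.51349; the posterior for Box 3 is its product over the sum, 0.1944/0.51349 = 0.379.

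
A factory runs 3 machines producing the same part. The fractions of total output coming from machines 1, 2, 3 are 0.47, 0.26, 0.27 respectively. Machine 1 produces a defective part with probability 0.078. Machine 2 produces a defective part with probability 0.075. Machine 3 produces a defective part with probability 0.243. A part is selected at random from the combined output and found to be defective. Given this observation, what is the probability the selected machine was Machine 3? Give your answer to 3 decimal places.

Posterior probability ≈ 0.539

P(defective|M1) = 0.078; P(defective|M2) = 0.075; P(defective|M3) = 0.243.
Prior × likelihood for each source: 0.47·0.078=0.03666, 0.26·0.075=0.01950, 0.27·0.243=0.06561. Summing gives P(defective) = 0.12177.
P(Machine 3 | defective) = 0.06561 / 0.12177 = 0.539.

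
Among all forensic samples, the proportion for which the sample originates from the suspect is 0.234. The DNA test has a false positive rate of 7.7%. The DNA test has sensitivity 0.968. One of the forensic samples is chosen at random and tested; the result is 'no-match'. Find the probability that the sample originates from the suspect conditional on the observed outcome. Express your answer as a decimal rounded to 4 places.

Let H be the event that the sample originates from the suspect. P(H) = 0.234, so P(¬H) = 0.766. With E the 'no-match' result, P(E|H) = 0.032 and P(E|¬H) = 0.923.
P(E) = 0.032·0.234 + 0.923·0.766 = 0.0074880 + 0.70702 = 0.71451.
By Bayes' theorem, P(H|E) = 0.0074880 / 0.71451 = 0.0105.

P(H | E) ≈ 0.0105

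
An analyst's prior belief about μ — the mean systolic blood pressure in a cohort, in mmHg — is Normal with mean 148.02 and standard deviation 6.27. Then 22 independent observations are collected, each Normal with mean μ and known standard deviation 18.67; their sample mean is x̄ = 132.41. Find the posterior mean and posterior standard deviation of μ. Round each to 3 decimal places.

Posterior mean ≈ 136.894; posterior SD ≈ 3.360

With known σ, the Normal prior is conjugate. Weight on the data is w = (n/σ²)/(n/σ² + 1/τ₀²) = 0.0631152/(0.0631152+0.0254369) = 0.71275.
Posterior mean = w·x̄ + (1−w)·μ₀ = 0.71275·132.41 + 0.28725·148.02 = 136.894. Posterior variance = 1/(0.0631152+0.0254369) = 11.2928, so SD = 3.360.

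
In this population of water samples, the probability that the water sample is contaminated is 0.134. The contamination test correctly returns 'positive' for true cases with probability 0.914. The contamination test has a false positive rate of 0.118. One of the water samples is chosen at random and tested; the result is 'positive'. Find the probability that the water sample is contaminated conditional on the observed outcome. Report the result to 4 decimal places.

P(H | E) ≈ 0.5452

Let H be the event that the water sample is contaminated. P(H) = 0.134, so P(¬H) = 0.866. With E the 'positive' result, P(E|H) = 0.914 and P(E|¬H) = 0.118.
P(E) = 0.914·0.134 + 0.118·0.866 = 0.12248 + 0.10219 = 0.22466.
By Bayes' theorem, P(H|E) = 0.12248 / 0.22466 = 0.5452.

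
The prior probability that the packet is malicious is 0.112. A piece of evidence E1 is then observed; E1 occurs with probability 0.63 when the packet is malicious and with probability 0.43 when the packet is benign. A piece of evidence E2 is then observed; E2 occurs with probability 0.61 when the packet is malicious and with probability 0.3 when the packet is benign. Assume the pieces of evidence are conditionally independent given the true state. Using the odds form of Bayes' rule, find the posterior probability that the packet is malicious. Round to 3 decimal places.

Posterior probability ≈ 0.273

Prior odds = 0.112/(1−0.112) = 0.12613. In log-odds, ln(0.12613) = -2.0705.
Add log likelihood ratios: ln(1.4651) + ln(2.0333) = 1.0916.
Posterior log-odds = -0.97886, so posterior odds = exp(-0.97886) = 0.37574. Converting, P(H|E) = 0.37574/1.3757 = 0.273.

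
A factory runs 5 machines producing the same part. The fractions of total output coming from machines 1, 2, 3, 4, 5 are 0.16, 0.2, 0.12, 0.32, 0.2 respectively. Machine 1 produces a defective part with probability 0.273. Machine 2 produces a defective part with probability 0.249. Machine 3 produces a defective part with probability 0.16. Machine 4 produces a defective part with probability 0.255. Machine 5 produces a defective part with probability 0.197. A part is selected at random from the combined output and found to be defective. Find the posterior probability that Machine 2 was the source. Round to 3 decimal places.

P(defective|M1) = 0.273; P(defective|M2) = 0.249; P(defective|M3) = 0.16; P(defective|M4) = 0.255; P(defective|M5) = 0.197.
Prior × likelihood for each source: 0.16·0.273=0.04368, 0.2·0.249=0.04980, 0.12·0.16=0.01920, 0.32·0.255=0.08160, 0.2·0.197=0.03940. Summing gives P(defective) = 0.23368.
P(Machine 2 | defective) = 0.04980 / 0.23368 = 0.213.

Posterior probability ≈ 0.213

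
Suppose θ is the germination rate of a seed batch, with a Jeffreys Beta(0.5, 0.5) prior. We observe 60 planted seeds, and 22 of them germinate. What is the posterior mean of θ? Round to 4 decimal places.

The binomial likelihood is conjugate to the Beta prior: with 22 successes and 38 failures, the posterior is Beta(0.5+22, 0.5+38) = Beta(22.5, 38.5).
Posterior mean = α/(α+β) = 22.5/61 = 0.3689.

Posterior mean ≈ 0.3689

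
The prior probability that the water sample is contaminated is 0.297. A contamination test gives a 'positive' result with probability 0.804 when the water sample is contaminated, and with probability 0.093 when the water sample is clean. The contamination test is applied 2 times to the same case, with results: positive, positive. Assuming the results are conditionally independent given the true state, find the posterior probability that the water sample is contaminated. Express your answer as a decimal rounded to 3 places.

With H the event that the water sample is contaminated, the joint likelihood of the observed sequence is P(data|H) = 0.804·0.804 = 0.64642 and P(data|¬H) = 0.093·0.093 = 0.0086490.
Bayes: P(H|data) = 0.297·0.64642 / (0.297·0.64642 + 0.703·0.0086490) = 0.19199/0.19807 = 0.9693.

Posterior P(H) ≈ 0.969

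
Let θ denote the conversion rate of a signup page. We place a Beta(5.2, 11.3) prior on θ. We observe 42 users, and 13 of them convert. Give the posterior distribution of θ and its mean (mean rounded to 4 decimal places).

Posterior: Beta(18.2, 40.3); mean ≈ 0.3111

The binomial likelihood is conjugate to the Beta prior: with 13 successes and 29 failures, the posterior is Beta(5.2+13, 11.3+29) = Beta(18.2, 40.3).
Posterior mean = α/(α+β) = 18.2/58.5 = 0.3111.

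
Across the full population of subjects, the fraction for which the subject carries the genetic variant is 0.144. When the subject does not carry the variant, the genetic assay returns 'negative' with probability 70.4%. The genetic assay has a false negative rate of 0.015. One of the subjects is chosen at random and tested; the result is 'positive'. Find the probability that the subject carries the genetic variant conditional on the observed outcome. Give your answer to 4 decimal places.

P(H | E) ≈ 0.3589

Write H for 'the subject carries the genetic variant'. Prior odds H:¬H = 0.144/0.856 = 0.16822. For the 'positive' outcome, the likelihood ratio is 0.985/0.296 = 3.3277.
Posterior odds = 0.16822 × 3.3277 = 0.55980, so P(H|E) = 0.55980/(1+0.55980) = 0.3589.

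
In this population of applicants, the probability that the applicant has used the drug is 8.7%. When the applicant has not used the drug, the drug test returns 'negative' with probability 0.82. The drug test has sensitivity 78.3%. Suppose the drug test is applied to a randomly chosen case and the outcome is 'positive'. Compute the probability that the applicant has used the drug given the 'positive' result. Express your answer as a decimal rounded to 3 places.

P(H | E) ≈ 0.293

Let H be the event that the applicant has used the drug. P(H) = 0.087, so P(¬H) = 0.913. With E the 'positive' result, P(E|H) = 0.783 and P(E|¬H) = 0.18.
P(E) = 0.783·0.087 + 0.18·0.913 = 0.068121 + 0.16434 = 0.23246.
By Bayes' theorem, P(H|E) = 0.068121 / 0.23246 = 0.293.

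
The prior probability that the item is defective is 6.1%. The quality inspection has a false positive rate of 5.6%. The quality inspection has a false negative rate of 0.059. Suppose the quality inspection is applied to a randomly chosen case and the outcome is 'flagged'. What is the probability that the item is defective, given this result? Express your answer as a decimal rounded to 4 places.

P(H | E) ≈ 0.5219

Let H be the event that the item is defective. P(H) = 0.061, so P(¬H) = 0.939. With E the 'flagged' result, P(E|H) = 0.941 and P(E|¬H) = 0.056.
P(E) = 0.941·0.061 + 0.056·0.939 = 0.057401 + 0.052584 = 0.10998.
By Bayes' theorem, P(H|E) = 0.057401 / 0.10998 = 0.5219.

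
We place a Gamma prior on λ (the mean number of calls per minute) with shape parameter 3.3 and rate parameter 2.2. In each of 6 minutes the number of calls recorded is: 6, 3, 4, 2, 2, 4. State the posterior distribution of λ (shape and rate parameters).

Total count ∑xᵢ = 21 over n = 6 minutes.
Gamma is conjugate to the Poisson likelihood: posterior is Gamma(shape = 3.3+21 = 24.3, rate = 2.2+6 = 8.2).

Posterior: Gamma(shape=24.3, rate=8.2)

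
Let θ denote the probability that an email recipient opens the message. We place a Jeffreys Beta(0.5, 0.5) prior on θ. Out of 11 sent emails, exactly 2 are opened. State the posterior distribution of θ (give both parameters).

Posterior: Beta(2.5, 9.5)

Observing 2 successes and 9 failures updates Beta(0.5, 0.5) by adding the success and failure counts to the two shape parameters: α = 0.5+2 = 2.5, β = 0.5+9 = 9.5.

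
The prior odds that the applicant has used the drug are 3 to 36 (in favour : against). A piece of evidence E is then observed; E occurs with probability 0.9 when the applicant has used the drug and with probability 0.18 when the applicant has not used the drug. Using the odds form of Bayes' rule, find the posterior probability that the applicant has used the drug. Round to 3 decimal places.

Prior odds = 3/36 = 0.083333.
Likelihood ratio for E = 0.9/0.18 = 5.0000.
Posterior odds = prior odds × LR = 0.41667.
Posterior probability = odds/(1+odds) = 0.41667/1.4167 = 0.294.

Posterior probability ≈ 0.294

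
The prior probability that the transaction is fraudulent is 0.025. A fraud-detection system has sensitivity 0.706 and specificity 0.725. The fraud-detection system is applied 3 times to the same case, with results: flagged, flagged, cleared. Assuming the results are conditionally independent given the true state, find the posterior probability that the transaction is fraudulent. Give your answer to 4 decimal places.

With H the event that the transaction is fraudulent, the joint likelihood of the observed sequence is P(data|H) = 0.706·0.706·0.294 = 0.14654 and P(data|¬H) = 0.275·0.275·0.725 = 0.054828.
Bayes: P(H|data) = 0.025·0.14654 / (0.025·0.14654 + 0.975·0.054828) = 0.0036635/0.057121 = 0.0641.

Posterior P(H) ≈ 0.0641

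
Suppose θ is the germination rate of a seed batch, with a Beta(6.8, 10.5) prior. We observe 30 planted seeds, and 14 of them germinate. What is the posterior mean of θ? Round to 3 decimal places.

Posterior mean ≈ 0.440

Observing 14 successes and 16 failures updates Beta(6.8, 10.5) by adding the success and failure counts to the two shape parameters: α = 6.8+14 = 20.8, β = 10.5+16 = 26.5.
Posterior mean = α/(α+β) = 20.8/47.3 = 0.440.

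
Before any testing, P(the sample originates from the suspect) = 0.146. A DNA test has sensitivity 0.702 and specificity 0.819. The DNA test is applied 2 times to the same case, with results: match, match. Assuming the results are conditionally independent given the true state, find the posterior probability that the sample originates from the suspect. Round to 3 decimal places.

With H the event that the sample originates from the suspect, the joint likelihood of the observed sequence is P(data|H) = 0.702·0.702 = 0.49280 and P(data|¬H) = 0.181·0.181 = 0.032761.
Bayes: P(H|data) = 0.146·0.49280 / (0.146·0.49280 + 0.854·0.032761) = 0.071949/0.099927 = 0.7200.

Posterior P(H) ≈ 0.720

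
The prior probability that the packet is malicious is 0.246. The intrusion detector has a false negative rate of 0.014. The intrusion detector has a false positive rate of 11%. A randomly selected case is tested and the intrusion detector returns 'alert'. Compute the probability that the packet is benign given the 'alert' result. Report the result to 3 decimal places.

Let H be the event that the packet is malicious. P(H) = 0.246, so P(¬H) = 0.754. With E the 'alert' result, P(E|H) = 0.986 and P(E|¬H) = 0.11.
P(E) = 0.986·0.246 + 0.11·0.754 = 0.24256 + 0.082940 = 0.32550.
By Bayes' theorem, P(H|E) = 0.24256 / 0.32550 = 0.745. Hence P(¬H|E) = 1 − 0.745 = 0.255.

P(¬H | E) ≈ 0.255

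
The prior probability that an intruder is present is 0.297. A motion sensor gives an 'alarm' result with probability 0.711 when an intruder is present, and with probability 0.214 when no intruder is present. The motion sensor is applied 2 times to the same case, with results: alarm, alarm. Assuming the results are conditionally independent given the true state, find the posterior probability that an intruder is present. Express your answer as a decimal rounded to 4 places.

Let H be the event that an intruder is present; start with P(H) = 0.297. P('alarm'|H) = 0.711, P('alarm'|¬H) = 0.214.
Update on result 1 ('alarm'): P(H) ← 0.711·0.2970 / (0.711·0.2970 + 0.214·0.7030) = 0.21117/0.36161 = 0.5840.
Update on result 2 ('alarm'): P(H) ← 0.711·0.5840 / (0.711·0.5840 + 0.214·0.4160) = 0.41520/0.50423 = 0.8234.

Posterior P(H) ≈ 0.8234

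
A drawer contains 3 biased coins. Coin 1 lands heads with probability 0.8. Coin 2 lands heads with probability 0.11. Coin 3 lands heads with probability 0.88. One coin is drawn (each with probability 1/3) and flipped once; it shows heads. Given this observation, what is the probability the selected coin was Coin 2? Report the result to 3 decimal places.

Posterior probability ≈ 0.061

P(heads|C1) = 0.8; P(heads|C2) = 0.11; P(heads|C3) = 0.88.
Prior × likelihood for each source: 0.333333·0.8=0.2667, 0.333333·0.11=0.03667, 0.333333·0.88=0.2933. Summing gives P(heads) = 0.59667.
P(Coin 2 | heads) = 0.03667 / 0.59667 = 0.061.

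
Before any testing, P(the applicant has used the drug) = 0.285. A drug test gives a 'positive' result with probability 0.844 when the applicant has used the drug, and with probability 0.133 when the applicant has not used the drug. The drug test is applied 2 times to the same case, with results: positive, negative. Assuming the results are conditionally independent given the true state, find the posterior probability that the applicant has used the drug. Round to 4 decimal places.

Posterior P(H) ≈ 0.3128

With H the event that the applicant has used the drug, the joint likelihood of the observed sequence is P(data|H) = 0.844·0.156 = 0.13166 and P(data|¬H) = 0.133·0.867 = 0.11531.
Bayes: P(H|data) = 0.285·0.13166 / (0.285·0.13166 + 0.715·0.11531) = 0.037524/0.11997 = 0.3128.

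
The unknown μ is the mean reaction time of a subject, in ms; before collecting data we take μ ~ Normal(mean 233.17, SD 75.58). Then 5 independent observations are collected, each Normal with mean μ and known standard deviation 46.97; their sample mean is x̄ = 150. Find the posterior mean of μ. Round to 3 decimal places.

With known σ, the Normal prior is conjugate. Weight on the data is w = (n/σ²)/(n/σ² + 1/τ₀²) = 0.00226636/(0.00226636+0.00017506) = 0.92830.
Posterior mean = w·x̄ + (1−w)·μ₀ = 0.92830·150 + 0.071704·233.17 = 155.964.

Posterior mean ≈ 155.964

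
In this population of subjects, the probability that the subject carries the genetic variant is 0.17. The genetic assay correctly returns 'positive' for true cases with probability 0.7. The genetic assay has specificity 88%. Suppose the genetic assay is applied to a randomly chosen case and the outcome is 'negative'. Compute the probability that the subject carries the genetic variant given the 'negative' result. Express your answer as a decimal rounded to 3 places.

Write H for 'the subject carries the genetic variant'. Prior odds H:¬H = 0.17/0.83 = 0.20482. For the 'negative' outcome, the likelihood ratio is 0.3/0.88 = 0.34091.
Posterior odds = 0.20482 × 0.34091 = 0.069825, so P(H|E) = 0.069825/(1+0.069825) = 0.065.

P(H | E) ≈ 0.065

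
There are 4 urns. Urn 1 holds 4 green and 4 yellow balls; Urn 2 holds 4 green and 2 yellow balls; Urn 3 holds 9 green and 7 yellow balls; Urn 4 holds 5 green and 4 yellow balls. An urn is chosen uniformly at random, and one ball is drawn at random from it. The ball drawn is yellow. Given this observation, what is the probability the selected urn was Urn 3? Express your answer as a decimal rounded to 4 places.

Posterior probability ≈ 0.2551

Tabulate prior·likelihood by source: [1] prior 0.25, lik 0.5, product 0.1250; [2] prior 0.25, lik 0.3333, product 0.08333; [3] prior 0.25, lik 0.4375, product 0.1094; [4] prior 0.25, lik 0.4444, product 0.1111.
Normalizing constant = 0.42882; the posterior for Urn 3 is its product over the sum, 0.1094/0.42882 = 0.2551.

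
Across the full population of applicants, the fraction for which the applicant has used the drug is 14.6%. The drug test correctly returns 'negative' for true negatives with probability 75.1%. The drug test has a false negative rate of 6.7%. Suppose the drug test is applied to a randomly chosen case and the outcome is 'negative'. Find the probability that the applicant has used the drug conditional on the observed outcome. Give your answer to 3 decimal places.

Write H for 'the applicant has used the drug'. Prior odds H:¬H = 0.146/0.854 = 0.17096. For the 'negative' outcome, the likelihood ratio is 0.067/0.751 = 0.089214.
Posterior odds = 0.17096 × 0.089214 = 0.015252, so P(H|E) = 0.015252/(1+0.015252) = 0.015.

P(H | E) ≈ 0.015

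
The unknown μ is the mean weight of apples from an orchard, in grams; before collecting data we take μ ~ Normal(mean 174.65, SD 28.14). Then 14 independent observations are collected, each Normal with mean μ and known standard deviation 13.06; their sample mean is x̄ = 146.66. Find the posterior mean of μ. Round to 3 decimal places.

Posterior mean ≈ 147.084

With known σ, the Normal prior is conjugate. Weight on the data is w = (n/σ²)/(n/σ² + 1/τ₀²) = 0.0820808/(0.0820808+0.00126285) = 0.98485.
Posterior mean = w·x̄ + (1−w)·μ₀ = 0.98485·146.66 + 0.015152·174.65 = 147.084.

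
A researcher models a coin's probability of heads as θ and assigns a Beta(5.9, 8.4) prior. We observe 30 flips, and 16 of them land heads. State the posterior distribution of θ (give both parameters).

The binomial likelihood is conjugate to the Beta prior: with 16 successes and 14 failures, the posterior is Beta(5.9+16, 8.4+14) = Beta(21.9, 22.4).

Posterior: Beta(21.9, 22.4)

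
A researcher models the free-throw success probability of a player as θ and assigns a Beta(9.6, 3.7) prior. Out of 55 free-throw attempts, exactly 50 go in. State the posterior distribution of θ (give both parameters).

Observing 50 successes and 5 failures updates Beta(9.6, 3.7) by adding the success and failure counts to the two shape parameters: α = 9.6+50 = 59.6, β = 3.7+5 = 8.7.

Posterior: Beta(59.6, 8.7)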